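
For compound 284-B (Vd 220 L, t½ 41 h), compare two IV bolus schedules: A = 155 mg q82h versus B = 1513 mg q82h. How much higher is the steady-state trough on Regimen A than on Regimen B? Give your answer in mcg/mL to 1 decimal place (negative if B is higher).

-2.1 mcg/mL

Regimen A: f = (1/2)^(82/41) ≈ 0.2500; Cmin,ss = (155/220)·f/(1−f) ≈ 0.235 mcg/mL.
Regimen B: f = (1/2)^(82/41) ≈ 0.2500; Cmin,ss = (1513/220)·f/(1−f) ≈ 2.292 mcg/mL.
Difference ≈ 0.235 − 2.292 ≈ -2.057 mcg/mL.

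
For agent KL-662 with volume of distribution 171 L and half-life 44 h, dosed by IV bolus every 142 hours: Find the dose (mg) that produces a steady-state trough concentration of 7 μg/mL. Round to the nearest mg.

10013 mg

τ/t½ = 142/44 ≈ 3.2273, so f = (1/2)^(142/44) ≈ 0.106781.
Cmin,ss = (D/Vd)·f/(1−f), so D = Cmin,ss·Vd·(1−f)/f.
D = 7 × 171 × (1−f)/f ≈ 7 × 171 × 8.36496 ≈ 10012.86 mg.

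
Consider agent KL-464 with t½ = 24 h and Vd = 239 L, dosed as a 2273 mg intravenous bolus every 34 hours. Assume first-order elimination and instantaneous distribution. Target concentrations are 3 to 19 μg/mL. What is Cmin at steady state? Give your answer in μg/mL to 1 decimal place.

5.7 μg/mL

Over one 34-h interval, 34/24 ≈ 1.4167 half-lives elapse, leaving f ≈ 0.3746 of each dose.
At steady state, accumulation factor R = 1/(1 − e^(−kτ)) ≈ 1.5990.
Each bolus raises the concentration by D/Vd = 2273/239 ≈ 9.510 μg/mL.
Cmax,ss = C₀/(1 − f) ≈ 9.510/0.6254 ≈ 15.206 μg/mL.
One interval later, Cmin,ss = Cmax,ss·e^(−kτ) ≈ 15.206 × 0.3746 ≈ 5.696 μg/mL.
Trough 5.7 μg/mL vs MEC 3 μg/mL: adequate.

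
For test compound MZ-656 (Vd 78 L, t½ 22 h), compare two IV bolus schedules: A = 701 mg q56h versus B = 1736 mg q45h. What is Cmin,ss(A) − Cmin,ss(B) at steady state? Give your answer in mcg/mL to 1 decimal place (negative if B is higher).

-5.3 mcg/mL

Regimen A: f = (1/2)^(56/22) ≈ 0.1713; Cmin,ss = (701/78)·f/(1−f) ≈ 1.858 mcg/mL.
Regimen B: f = (1/2)^(45/22) ≈ 0.2422; Cmin,ss = (1736/78)·f/(1−f) ≈ 7.113 mcg/mL.
Difference ≈ 1.858 − 7.113 ≈ -5.255 mcg/mL.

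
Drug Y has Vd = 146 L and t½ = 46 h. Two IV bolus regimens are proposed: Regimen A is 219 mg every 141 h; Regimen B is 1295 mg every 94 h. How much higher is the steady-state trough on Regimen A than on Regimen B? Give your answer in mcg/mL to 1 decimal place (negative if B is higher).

-2.6 mcg/mL

Regimen A: f = (1/2)^(141/46) ≈ 0.1195; Cmin,ss = (219/146)·f/(1−f) ≈ 0.204 mcg/mL.
Regimen B: f = (1/2)^(94/46) ≈ 0.2426; Cmin,ss = (1295/146)·f/(1−f) ≈ 2.841 mcg/mL.
Difference ≈ 0.204 − 2.841 ≈ -2.637 mcg/mL.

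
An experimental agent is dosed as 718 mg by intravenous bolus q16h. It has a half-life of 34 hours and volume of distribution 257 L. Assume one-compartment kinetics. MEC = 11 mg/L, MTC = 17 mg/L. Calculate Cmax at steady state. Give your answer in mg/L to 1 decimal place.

10.0 mg/L

k = ln2/t½ = ln2/34 ≈ 0.020387 h⁻¹; fraction remaining f = e^(−kτ) = e^(−0.020387×16) ≈ 0.7217.
At steady state, accumulation factor R = 1/(1 − e^(−kτ)) ≈ 3.5932.
Each bolus raises the concentration by D/Vd = 718/257 ≈ 2.794 mg/L.
Steady-state peak Cmax,ss = C₀·R ≈ 2.794 × 3.5932 ≈ 10.039 mg/L.
Peak 10.0 mg/L vs MTC 17 mg/L: below toxic threshold.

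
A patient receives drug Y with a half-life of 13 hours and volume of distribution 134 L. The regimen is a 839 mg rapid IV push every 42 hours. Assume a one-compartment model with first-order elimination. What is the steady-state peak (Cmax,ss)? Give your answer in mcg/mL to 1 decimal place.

Over one 42-h interval, 42/13 ≈ 3.2308 half-lives elapse, leaving f ≈ 0.1065 of each dose.
Accumulation ratio R = 1/(1 − f) ≈ 1/0.8935 ≈ 1.1192.
Each bolus raises the concentration by D/Vd = 839/134 ≈ 6.261 mcg/mL.
Steady-state peak Cmax,ss = C₀·R ≈ 6.261 × 1.1192 ≈ 7.007 mcg/mL.

7.0 mcg/mL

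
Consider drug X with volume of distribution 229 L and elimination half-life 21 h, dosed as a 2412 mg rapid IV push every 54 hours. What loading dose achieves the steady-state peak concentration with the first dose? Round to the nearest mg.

2900 mg

f = (1/2)^(54/21) ≈ 0.168238; accumulation ratio R = 1/(1−f) ≈ 1.20227.
Loading dose to hit Cmax,ss on first dose: D_load = D_maint·R ≈ 2412 × 1.20227 ≈ 2899.88 mg.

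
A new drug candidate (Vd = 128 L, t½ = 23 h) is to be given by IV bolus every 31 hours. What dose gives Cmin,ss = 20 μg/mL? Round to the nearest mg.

τ/t½ = 31/23 ≈ 1.3478, so f = (1/2)^(31/23) ≈ 0.392884.
Cmin,ss = (D/Vd)·f/(1−f), so D = Cmin,ss·Vd·(1−f)/f.
D = 20 × 128 × (1−f)/f ≈ 20 × 128 × 1.54528 ≈ 3955.92 mg.

3956 mg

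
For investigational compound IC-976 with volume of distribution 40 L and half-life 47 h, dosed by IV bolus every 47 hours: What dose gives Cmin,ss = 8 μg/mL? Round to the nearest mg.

τ/t½ = 47/47 ≈ 1, so f = (1/2)^(47/47) ≈ 0.500000.
Cmin,ss = (D/Vd)·f/(1−f), so D = Cmin,ss·Vd·(1−f)/f.
D = 8 × 40 × (1−f)/f ≈ 8 × 40 × 1.00000 ≈ 320.00 mg.

320 mg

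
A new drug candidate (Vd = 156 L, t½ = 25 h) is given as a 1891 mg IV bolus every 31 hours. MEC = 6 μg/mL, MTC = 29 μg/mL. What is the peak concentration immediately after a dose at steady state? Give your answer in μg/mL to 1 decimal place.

k = ln2/t½ = ln2/25 ≈ 0.027726 h⁻¹; fraction remaining f = e^(−kτ) = e^(−0.027726×31) ≈ 0.4234.
Accumulation ratio R = 1/(1 − f) ≈ 1/0.5766 ≈ 1.7343.
Each bolus raises the concentration by D/Vd = 1891/156 ≈ 12.122 μg/mL.
Cmax,ss = C₀/(1 − f) ≈ 12.122/0.5766 ≈ 21.023 μg/mL.
Peak 21.0 μg/mL vs MTC 29 μg/mL: below toxic threshold.

21.0 μg/mL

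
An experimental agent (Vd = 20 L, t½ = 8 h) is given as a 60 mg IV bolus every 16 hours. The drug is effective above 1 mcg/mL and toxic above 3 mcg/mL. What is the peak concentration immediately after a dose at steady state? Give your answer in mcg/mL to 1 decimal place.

The dosing interval is 2 half-lives, so f = 2^(−2) = 0.25.
At steady state, R = 1/(1 − 0.25) = 4/3.
Single-dose peak C₀ = D/Vd = 60/20 = 3 mcg/mL.
Steady-state peak Cmax,ss = C₀·R = 3 × 4/3 ≈ 4.000 mcg/mL.
Peak 4.0 mcg/mL vs MTC 3 mcg/mL: exceeds toxic threshold.

4.0 mcg/mL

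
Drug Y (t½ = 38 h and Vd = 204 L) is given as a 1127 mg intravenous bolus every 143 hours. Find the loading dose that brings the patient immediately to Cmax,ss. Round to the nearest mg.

1217 mg

f = (1/2)^(143/38) ≈ 0.073651; accumulation ratio R = 1/(1−f) ≈ 1.07951.
Loading dose to hit Cmax,ss on first dose: D_load = D_maint·R ≈ 1127 × 1.07951 ≈ 1216.61 mg.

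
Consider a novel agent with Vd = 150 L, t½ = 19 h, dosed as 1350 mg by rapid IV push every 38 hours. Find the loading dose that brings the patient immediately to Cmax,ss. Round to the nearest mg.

1800 mg

f = (1/2)^(38/19) ≈ 0.250000; accumulation ratio R = 1/(1−f) ≈ 1.33333.
Loading dose to hit Cmax,ss on first dose: D_load = D_maint·R ≈ 1350 × 1.33333 ≈ 1800.00 mg.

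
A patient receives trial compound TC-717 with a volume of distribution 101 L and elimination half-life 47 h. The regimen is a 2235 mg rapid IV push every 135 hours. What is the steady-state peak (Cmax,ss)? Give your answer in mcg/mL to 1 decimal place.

25.6 mcg/mL

k = ln2/t½ = ln2/47 ≈ 0.014748 h⁻¹; fraction remaining f = e^(−kτ) = e^(−0.014748×135) ≈ 0.1366.
Accumulation ratio R = 1/(1 − f) ≈ 1/0.8634 ≈ 1.1582.
Single-dose peak C₀ = D/Vd = 2235/101 ≈ 22.129 mcg/mL.
Steady-state peak Cmax,ss = C₀·R ≈ 22.129 × 1.1582 ≈ 25.630 mcg/mL.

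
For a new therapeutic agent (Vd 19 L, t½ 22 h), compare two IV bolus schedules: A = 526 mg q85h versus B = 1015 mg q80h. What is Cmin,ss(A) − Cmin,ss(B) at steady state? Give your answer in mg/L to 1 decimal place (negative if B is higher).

-2.6 mg/L

Regimen A: f = (1/2)^(85/22) ≈ 0.0687; Cmin,ss = (526/19)·f/(1−f) ≈ 2.042 mg/L.
Regimen B: f = (1/2)^(80/22) ≈ 0.0804; Cmin,ss = (1015/19)·f/(1−f) ≈ 4.671 mg/L.
Difference ≈ 2.042 − 4.671 ≈ -2.629 mg/L.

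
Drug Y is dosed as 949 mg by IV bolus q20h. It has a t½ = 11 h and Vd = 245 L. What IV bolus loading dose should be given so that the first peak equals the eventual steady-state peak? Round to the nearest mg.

f = (1/2)^(20/11) ≈ 0.283578; accumulation ratio R = 1/(1−f) ≈ 1.39583.
Loading dose to hit Cmax,ss on first dose: D_load = D_maint·R ≈ 949 × 1.39583 ≈ 1324.64 mg.

1325 mg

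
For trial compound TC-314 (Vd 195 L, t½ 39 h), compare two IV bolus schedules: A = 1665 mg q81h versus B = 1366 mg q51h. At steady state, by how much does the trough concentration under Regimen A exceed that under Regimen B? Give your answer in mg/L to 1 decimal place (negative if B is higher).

Regimen A: f = (1/2)^(81/39) ≈ 0.2370; Cmin,ss = (1665/195)·f/(1−f) ≈ 2.652 mg/L.
Regimen B: f = (1/2)^(51/39) ≈ 0.4040; Cmin,ss = (1366/195)·f/(1−f) ≈ 4.748 mg/L.
Difference ≈ 2.652 − 4.748 ≈ -2.096 mg/L.

-2.1 mg/L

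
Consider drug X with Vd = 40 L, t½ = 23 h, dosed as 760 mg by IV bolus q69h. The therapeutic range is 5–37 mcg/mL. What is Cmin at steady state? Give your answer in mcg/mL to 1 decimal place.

2.7 mcg/mL

τ = 69 h = 3 half-lives, so f = (1/2)^3 = 0.125.
At steady state, R = 1/(1 − 0.125) = 8/7.
Single-dose peak C₀ = D/Vd = 760/40 = 19 mcg/mL.
Steady-state peak Cmax,ss = C₀·R = 19 × 8/7 ≈ 21.714 mcg/mL.
Steady-state trough Cmin,ss = Cmax,ss·f ≈ 21.714 × 0.125 ≈ 2.714 mcg/mL.
Trough 2.7 mcg/mL vs MEC 5 mcg/mL: subtherapeutic.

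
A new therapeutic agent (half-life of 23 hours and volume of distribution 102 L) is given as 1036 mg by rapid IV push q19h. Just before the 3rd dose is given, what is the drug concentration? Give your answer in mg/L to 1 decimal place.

f = (1/2)^(τ/t½) = (1/2)^(19/23) ≈ 0.5641.
C₀ = D/Vd = 1036/102 ≈ 10.157 mg/L.
Before the 3rd dose, 2 doses have been given. Superposition: Cmin = C₀·(f + f²).
≈ 10.157 × (0.5641 + 0.3182) ≈ 10.157 × 0.8823 ≈ 8.962 mg/L.

9.0 mg/L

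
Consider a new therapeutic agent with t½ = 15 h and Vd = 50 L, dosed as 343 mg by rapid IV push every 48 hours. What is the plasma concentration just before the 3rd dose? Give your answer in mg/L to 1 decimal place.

0.8 mg/L

f = (1/2)^(τ/t½) = (1/2)^(48/15) ≈ 0.1088.
C₀ = D/Vd = 343/50 ≈ 6.860 mg/L.
Before the 3rd dose, 2 doses have been given. Superposition: Cmin = C₀·(f + f²).
≈ 6.860 × (0.1088 + 0.0118) ≈ 6.860 × 0.1206 ≈ 0.827 mg/L.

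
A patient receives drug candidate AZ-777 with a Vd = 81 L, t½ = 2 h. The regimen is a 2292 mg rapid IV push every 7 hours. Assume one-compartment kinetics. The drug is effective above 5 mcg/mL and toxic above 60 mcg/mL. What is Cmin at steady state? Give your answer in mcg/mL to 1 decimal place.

2.7 mcg/mL

Over one 7-h interval, 7/2 ≈ 3.5 half-lives elapse, leaving f ≈ 0.0884 of each dose.
Each bolus raises the concentration by D/Vd = 2292/81 ≈ 28.296 mcg/mL.
Steady-state trough Cmin,ss = C₀·f/(1−f) ≈ 28.296 × 0.0884/0.9116 ≈ 2.744 mcg/mL.
Trough 2.7 mcg/mL vs MEC 5 mcg/mL: subtherapeutic.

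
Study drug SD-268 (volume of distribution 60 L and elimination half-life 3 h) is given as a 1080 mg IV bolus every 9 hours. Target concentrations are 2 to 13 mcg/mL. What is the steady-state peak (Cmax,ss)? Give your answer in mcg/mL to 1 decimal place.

The dosing interval is 3 half-lives, so f = 2^(−3) = 0.125.
Accumulation ratio R = 1/(1 − f) = 1/0.875 = 8/7.
Single-dose peak C₀ = D/Vd = 1080/60 = 18 mcg/mL.
Steady-state peak Cmax,ss = C₀·R = 18 × 8/7 ≈ 20.571 mcg/mL.
Peak 20.6 mcg/mL vs MTC 13 mcg/mL: exceeds toxic threshold.

20.6 mcg/mL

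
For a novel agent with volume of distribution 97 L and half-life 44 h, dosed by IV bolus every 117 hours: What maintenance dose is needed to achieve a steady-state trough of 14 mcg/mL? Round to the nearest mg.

τ/t½ = 117/44 ≈ 2.6591, so f = (1/2)^(117/44) ≈ 0.158319.
Cmin,ss = (D/Vd)·f/(1−f), so D = Cmin,ss·Vd·(1−f)/f.
D = 14 × 97 × (1−f)/f ≈ 14 × 97 × 5.31636 ≈ 7219.62 mg.

7220 mg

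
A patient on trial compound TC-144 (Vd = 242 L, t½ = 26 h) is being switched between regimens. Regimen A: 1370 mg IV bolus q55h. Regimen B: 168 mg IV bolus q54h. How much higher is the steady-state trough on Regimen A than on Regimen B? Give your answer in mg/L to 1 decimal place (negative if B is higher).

1.5 mg/L

Regimen A: f = (1/2)^(55/26) ≈ 0.2308; Cmin,ss = (1370/242)·f/(1−f) ≈ 1.699 mg/L.
Regimen B: f = (1/2)^(54/26) ≈ 0.2370; Cmin,ss = (168/242)·f/(1−f) ≈ 0.216 mg/L.
Difference ≈ 1.699 − 0.216 ≈ 1.483 mg/L.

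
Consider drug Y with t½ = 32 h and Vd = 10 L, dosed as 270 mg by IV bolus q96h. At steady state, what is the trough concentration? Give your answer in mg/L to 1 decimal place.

3.9 mg/L

The dosing interval is 3 half-lives, so f = 2^(−3) = 0.125.
Accumulation ratio R = 1/(1 − f) = 1/0.875 = 8/7.
Single-dose peak C₀ = D/Vd = 270/10 = 27 mg/L.
Steady-state peak Cmax,ss = C₀·R = 27 × 8/7 ≈ 30.857 mg/L.
Steady-state trough Cmin,ss = Cmax,ss·f ≈ 30.857 × 0.125 ≈ 3.857 mg/L.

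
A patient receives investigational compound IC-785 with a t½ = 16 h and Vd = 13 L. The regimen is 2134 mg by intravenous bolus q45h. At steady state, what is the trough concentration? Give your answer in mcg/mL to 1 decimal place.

27.2 mcg/mL

Over one 45-h interval, 45/16 ≈ 2.8125 half-lives elapse, leaving f ≈ 0.1423 of each dose.
Accumulation ratio R = 1/(1 − f) ≈ 1/0.8577 ≈ 1.1659.
Single-dose peak C₀ = D/Vd = 2134/13 ≈ 164.154 mcg/mL.
Steady-state peak Cmax,ss = C₀·R ≈ 164.154 × 1.1659 ≈ 191.387 mcg/mL.
One interval later, Cmin,ss = Cmax,ss·e^(−kτ) ≈ 191.387 × 0.1423 ≈ 27.234 mcg/mL.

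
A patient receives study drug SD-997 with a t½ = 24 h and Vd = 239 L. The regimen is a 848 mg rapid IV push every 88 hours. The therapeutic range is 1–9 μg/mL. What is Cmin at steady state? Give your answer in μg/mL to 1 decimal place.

0.3 μg/mL

τ/t½ = 88/24 ≈ 3.6667, so fraction remaining f = (1/2)^(88/24) ≈ 0.0787.
At steady state, accumulation factor R = 1/(1 − e^(−kτ)) ≈ 1.0854.
Each bolus raises the concentration by D/Vd = 848/239 ≈ 3.548 μg/mL.
Cmax,ss = C₀/(1 − f) ≈ 3.548/0.9213 ≈ 3.851 μg/mL.
One interval later, Cmin,ss = Cmax,ss·e^(−kτ) ≈ 3.851 × 0.0787 ≈ 0.303 μg/mL.
Trough 0.3 μg/mL vs MEC 1 μg/mL: subtherapeutic.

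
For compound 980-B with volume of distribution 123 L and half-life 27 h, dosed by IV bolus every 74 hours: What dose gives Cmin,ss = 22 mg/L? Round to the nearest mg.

τ/t½ = 74/27 ≈ 2.7407, so f = (1/2)^(74/27) ≈ 0.149608.
Cmin,ss = (D/Vd)·f/(1−f), so D = Cmin,ss·Vd·(1−f)/f.
D = 22 × 123 × (1−f)/f ≈ 22 × 123 × 5.68413 ≈ 15381.26 mg.

15381 mg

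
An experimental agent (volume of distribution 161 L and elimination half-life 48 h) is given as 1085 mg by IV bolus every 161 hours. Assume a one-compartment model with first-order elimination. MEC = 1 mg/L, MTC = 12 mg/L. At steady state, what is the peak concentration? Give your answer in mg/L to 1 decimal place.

k = ln2/t½ = ln2/48 ≈ 0.014441 h⁻¹; fraction remaining f = e^(−kτ) = e^(−0.014441×161) ≈ 0.0978.
Accumulation ratio R = 1/(1 − f) ≈ 1/0.9022 ≈ 1.1084.
Single-dose peak C₀ = D/Vd = 1085/161 ≈ 6.739 mg/L.
Steady-state peak Cmax,ss = C₀·R ≈ 6.739 × 1.1084 ≈ 7.470 mg/L.
Peak 7.5 mg/L vs MTC 12 mg/L: below toxic threshold.

7.5 mg/L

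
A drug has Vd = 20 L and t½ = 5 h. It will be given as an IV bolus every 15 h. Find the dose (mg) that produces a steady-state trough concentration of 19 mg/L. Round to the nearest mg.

2660 mg

τ/t½ = 15/5 ≈ 3, so f = (1/2)^(15/5) ≈ 0.125000.
Cmin,ss = (D/Vd)·f/(1−f), so D = Cmin,ss·Vd·(1−f)/f.
D = 19 × 20 × (1−f)/f ≈ 19 × 20 × 7.00000 ≈ 2660.00 mg.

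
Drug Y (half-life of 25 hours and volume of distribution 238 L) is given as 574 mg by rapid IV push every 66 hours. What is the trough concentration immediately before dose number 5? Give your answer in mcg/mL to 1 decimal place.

f = (1/2)^(τ/t½) = (1/2)^(66/25) ≈ 0.1604.
C₀ = D/Vd = 574/238 ≈ 2.412 mcg/mL.
Before the 5th dose, 4 doses have been given. Superposition: Cmin = C₀·(f + f² + … + f^4).
≈ 2.412 × (0.1604 + 0.0257 + 0.0041 + 0.0007) ≈ 2.412 × 0.1909 ≈ 0.460 mcg/mL.

0.5 mcg/mL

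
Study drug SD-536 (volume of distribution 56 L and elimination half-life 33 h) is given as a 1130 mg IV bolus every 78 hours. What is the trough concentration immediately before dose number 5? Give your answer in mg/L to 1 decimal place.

4.9 mg/L

f = (1/2)^(τ/t½) = (1/2)^(78/33) ≈ 0.1943.
C₀ = D/Vd = 1130/56 ≈ 20.179 mg/L.
Before the 5th dose, 4 doses have been given. Superposition: Cmin = C₀·(f + f² + … + f^4).
≈ 20.179 × (0.1943 + 0.0378 + 0.0073 + 0.0014) ≈ 20.179 × 0.2408 ≈ 4.859 mg/L.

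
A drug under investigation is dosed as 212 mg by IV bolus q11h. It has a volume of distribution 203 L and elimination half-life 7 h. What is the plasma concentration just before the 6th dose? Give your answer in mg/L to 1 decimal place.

0.5 mg/L

f = (1/2)^(τ/t½) = (1/2)^(11/7) ≈ 0.3365.
C₀ = D/Vd = 212/203 ≈ 1.044 mg/L.
Before the 6th dose, 5 doses have been given. Superposition: Cmin = C₀·(f + f² + … + f^5).
≈ 1.044 × (0.3365 + 0.1132 + 0.0381 + 0.0128 + 0.0043) ≈ 1.044 × 0.5049 ≈ 0.527 mg/L.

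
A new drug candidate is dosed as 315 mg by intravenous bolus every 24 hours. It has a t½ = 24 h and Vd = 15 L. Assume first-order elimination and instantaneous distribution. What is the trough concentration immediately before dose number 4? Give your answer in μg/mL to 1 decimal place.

f = (1/2)^(τ/t½) = (1/2)^(24/24) ≈ 0.5000.
C₀ = D/Vd = 315/15 ≈ 21.000 μg/mL.
Before the 4th dose, 3 doses have been given. Superposition: Cmin = C₀·(f + f² + … + f^3).
≈ 21.000 × (0.5000 + 0.2500 + 0.1250) ≈ 21.000 × 0.8750 ≈ 18.375 μg/mL.

18.4 μg/mL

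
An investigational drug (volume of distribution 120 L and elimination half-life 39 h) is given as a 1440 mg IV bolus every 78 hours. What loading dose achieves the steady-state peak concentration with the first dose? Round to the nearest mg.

f = (1/2)^(78/39) ≈ 0.250000; accumulation ratio R = 1/(1−f) ≈ 1.33333.
Loading dose to hit Cmax,ss on first dose: D_load = D_maint·R ≈ 1440 × 1.33333 ≈ 1920.00 mg.

1920 mg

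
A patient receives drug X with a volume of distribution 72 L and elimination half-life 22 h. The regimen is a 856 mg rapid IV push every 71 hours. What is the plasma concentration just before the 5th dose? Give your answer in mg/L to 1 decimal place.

1.4 mg/L

f = (1/2)^(τ/t½) = (1/2)^(71/22) ≈ 0.1068.
C₀ = D/Vd = 856/72 ≈ 11.889 mg/L.
Before the 5th dose, 4 doses have been given. Superposition: Cmin = C₀·(f + f² + … + f^4).
≈ 11.889 × (0.1068 + 0.0114 + 0.0012 + 0.0001) ≈ 11.889 × 0.1195 ≈ 1.421 mg/L.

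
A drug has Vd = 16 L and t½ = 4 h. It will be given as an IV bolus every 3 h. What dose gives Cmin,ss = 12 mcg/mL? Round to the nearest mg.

131 mg

τ/t½ = 3/4 ≈ 0.75, so f = (1/2)^(3/4) ≈ 0.594604.
Cmin,ss = (D/Vd)·f/(1−f), so D = Cmin,ss·Vd·(1−f)/f.
D = 12 × 16 × (1−f)/f ≈ 12 × 16 × 0.68179 ≈ 130.90 mg.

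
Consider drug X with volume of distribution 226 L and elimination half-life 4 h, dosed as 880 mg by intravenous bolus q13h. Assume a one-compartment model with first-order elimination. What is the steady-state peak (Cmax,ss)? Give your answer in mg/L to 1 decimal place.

4.4 mg/L

k = ln2/t½ = ln2/4 ≈ 0.173287 h⁻¹; fraction remaining f = e^(−kτ) = e^(−0.173287×13) ≈ 0.1051.
At steady state, accumulation factor R = 1/(1 − e^(−kτ)) ≈ 1.1174.
Each bolus raises the concentration by D/Vd = 880/226 ≈ 3.894 mg/L.
Steady-state peak Cmax,ss = C₀·R ≈ 3.894 × 1.1174 ≈ 4.351 mg/L.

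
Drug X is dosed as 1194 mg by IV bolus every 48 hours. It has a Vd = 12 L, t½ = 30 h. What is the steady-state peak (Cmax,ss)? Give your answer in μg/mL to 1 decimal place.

148.5 μg/mL

k = ln2/t½ = ln2/30 ≈ 0.023105 h⁻¹; fraction remaining f = e^(−kτ) = e^(−0.023105×48) ≈ 0.3299.
At steady state, accumulation factor R = 1/(1 − e^(−kτ)) ≈ 1.4923.
Each bolus raises the concentration by D/Vd = 1194/12 ≈ 99.500 μg/mL.
Steady-state peak Cmax,ss = C₀·R ≈ 99.500 × 1.4923 ≈ 148.484 μg/mL.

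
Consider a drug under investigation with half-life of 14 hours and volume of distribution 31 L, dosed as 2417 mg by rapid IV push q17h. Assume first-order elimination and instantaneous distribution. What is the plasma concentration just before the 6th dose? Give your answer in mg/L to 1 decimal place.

58.2 mg/L

f = (1/2)^(τ/t½) = (1/2)^(17/14) ≈ 0.4310.
C₀ = D/Vd = 2417/31 ≈ 77.968 mg/L.
Before the 6th dose, 5 doses have been given. Superposition: Cmin = C₀·(f + f² + … + f^5).
≈ 77.968 × (0.4310 + 0.1858 + 0.0801 + 0.0345 + 0.0149) ≈ 77.968 × 0.7463 ≈ 58.188 mg/L.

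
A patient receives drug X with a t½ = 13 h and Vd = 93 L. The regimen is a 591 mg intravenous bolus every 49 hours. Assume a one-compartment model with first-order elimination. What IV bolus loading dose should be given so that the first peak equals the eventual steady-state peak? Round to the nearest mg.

638 mg

f = (1/2)^(49/13) ≈ 0.073341; accumulation ratio R = 1/(1−f) ≈ 1.07915.
Loading dose to hit Cmax,ss on first dose: D_load = D_maint·R ≈ 591 × 1.07915 ≈ 637.78 mg.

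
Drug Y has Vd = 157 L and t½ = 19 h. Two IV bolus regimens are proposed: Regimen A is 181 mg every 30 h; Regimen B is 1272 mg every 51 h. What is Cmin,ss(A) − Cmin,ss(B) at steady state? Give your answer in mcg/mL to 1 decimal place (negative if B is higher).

-0.9 mcg/mL

Regimen A: f = (1/2)^(30/19) ≈ 0.3347; Cmin,ss = (181/157)·f/(1−f) ≈ 0.580 mcg/mL.
Regimen B: f = (1/2)^(51/19) ≈ 0.1556; Cmin,ss = (1272/157)·f/(1−f) ≈ 1.493 mcg/mL.
Difference ≈ 0.580 − 1.493 ≈ -0.913 mcg/mL.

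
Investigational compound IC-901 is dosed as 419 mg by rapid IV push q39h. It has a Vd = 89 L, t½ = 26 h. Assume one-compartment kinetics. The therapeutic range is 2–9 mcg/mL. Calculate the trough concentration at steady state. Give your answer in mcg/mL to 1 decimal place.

2.6 mcg/mL

Over one 39-h interval, 39/26 ≈ 1.5 half-lives elapse, leaving f ≈ 0.3536 of each dose.
Accumulation ratio R = 1/(1 − f) ≈ 1/0.6464 ≈ 1.5470.
Single-dose peak C₀ = D/Vd = 419/89 ≈ 4.708 mcg/mL.
Cmax,ss = C₀/(1 − f) ≈ 4.708/0.6464 ≈ 7.283 mcg/mL.
Steady-state trough Cmin,ss = Cmax,ss·f ≈ 7.283 × 0.3536 ≈ 2.575 mcg/mL.
Trough 2.6 mcg/mL vs MEC 2 mcg/mL: adequate.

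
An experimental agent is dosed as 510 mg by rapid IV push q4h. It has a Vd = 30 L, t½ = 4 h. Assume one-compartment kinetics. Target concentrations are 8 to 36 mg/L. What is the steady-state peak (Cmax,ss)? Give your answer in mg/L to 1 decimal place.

τ = 4 h = 1 half-life, so f = (1/2)^1 = 0.5.
At steady state, R = 1/(1 − 0.5) = 2/1.
Single-dose peak C₀ = D/Vd = 510/30 = 17 mg/L.
Steady-state peak Cmax,ss = C₀·R = 17 × 2/1 ≈ 34.000 mg/L.
Peak 34.0 mg/L vs MTC 36 mg/L: below toxic threshold.

34.0 mg/L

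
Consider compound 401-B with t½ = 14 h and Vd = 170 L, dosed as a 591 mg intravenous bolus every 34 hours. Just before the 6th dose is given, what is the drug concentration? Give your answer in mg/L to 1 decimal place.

f = (1/2)^(τ/t½) = (1/2)^(34/14) ≈ 0.1857.
C₀ = D/Vd = 591/170 ≈ 3.476 mg/L.
Before the 6th dose, 5 doses have been given. Superposition: Cmin = C₀·(f + f² + … + f^5).
≈ 3.476 × (0.1857 + 0.0345 + 0.0064 + 0.0012 + 0.0002) ≈ 3.476 × 0.2280 ≈ 0.793 mg/L.

0.8 mg/L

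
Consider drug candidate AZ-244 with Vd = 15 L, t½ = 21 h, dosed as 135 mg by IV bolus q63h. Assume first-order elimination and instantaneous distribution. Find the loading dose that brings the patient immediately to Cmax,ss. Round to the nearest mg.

154 mg

f = (1/2)^(63/21) ≈ 0.125000; accumulation ratio R = 1/(1−f) ≈ 1.14286.
Loading dose to hit Cmax,ss on first dose: D_load = D_maint·R ≈ 135 × 1.14286 ≈ 154.29 mg.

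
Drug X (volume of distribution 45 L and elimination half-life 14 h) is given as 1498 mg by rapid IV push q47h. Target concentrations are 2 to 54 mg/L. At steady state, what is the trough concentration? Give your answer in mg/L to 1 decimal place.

k = ln2/t½ = ln2/14 ≈ 0.049511 h⁻¹; fraction remaining f = e^(−kτ) = e^(−0.049511×47) ≈ 0.0976.
Each bolus raises the concentration by D/Vd = 1498/45 ≈ 33.289 mg/L.
Steady-state trough Cmin,ss = C₀·f/(1−f) ≈ 33.289 × 0.0976/0.9024 ≈ 3.600 mg/L.
Trough 3.6 mg/L vs MEC 2 mg/L: adequate.

3.6 mg/L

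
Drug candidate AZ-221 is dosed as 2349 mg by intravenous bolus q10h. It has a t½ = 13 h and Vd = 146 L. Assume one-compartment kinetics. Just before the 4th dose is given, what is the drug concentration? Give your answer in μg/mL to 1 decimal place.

f = (1/2)^(τ/t½) = (1/2)^(10/13) ≈ 0.5867.
C₀ = D/Vd = 2349/146 ≈ 16.089 μg/mL.
Before the 4th dose, 3 doses have been given. Superposition: Cmin = C₀·(f + f² + … + f^3).
≈ 16.089 × (0.5867 + 0.3442 + 0.2020) ≈ 16.089 × 1.1329 ≈ 18.227 μg/mL.

18.2 μg/mL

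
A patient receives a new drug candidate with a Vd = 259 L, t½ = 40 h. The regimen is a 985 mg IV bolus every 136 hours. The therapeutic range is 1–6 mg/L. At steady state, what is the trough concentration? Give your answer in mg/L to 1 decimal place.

τ/t½ = 136/40 ≈ 3.4, so fraction remaining f = (1/2)^(136/40) ≈ 0.0947.
Accumulation ratio R = 1/(1 − f) ≈ 1/0.9053 ≈ 1.1046.
Each bolus raises the concentration by D/Vd = 985/259 ≈ 3.803 mg/L.
Steady-state peak Cmax,ss = C₀·R ≈ 3.803 × 1.1046 ≈ 4.201 mg/L.
Steady-state trough Cmin,ss = Cmax,ss·f ≈ 4.201 × 0.0947 ≈ 0.398 mg/L.
Trough 0.4 mg/L vs MEC 1 mg/L: subtherapeutic.

0.4 mg/L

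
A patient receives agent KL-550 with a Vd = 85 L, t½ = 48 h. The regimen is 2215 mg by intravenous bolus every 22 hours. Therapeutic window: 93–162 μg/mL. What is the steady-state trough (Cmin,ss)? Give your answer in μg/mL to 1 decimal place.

69.7 μg/mL

k = ln2/t½ = ln2/48 ≈ 0.014441 h⁻¹; fraction remaining f = e^(−kτ) = e^(−0.014441×22) ≈ 0.7278.
Single-dose peak C₀ = D/Vd = 2215/85 ≈ 26.059 μg/mL.
Steady-state trough Cmin,ss = C₀·f/(1−f) ≈ 26.059 × 0.7278/0.2722 ≈ 69.676 μg/mL.
Trough 69.7 μg/mL vs MEC 93 μg/mL: subtherapeutic.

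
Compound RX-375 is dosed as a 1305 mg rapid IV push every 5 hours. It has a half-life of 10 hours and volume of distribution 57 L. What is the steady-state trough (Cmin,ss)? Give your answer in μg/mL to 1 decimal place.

k = ln2/t½ = ln2/10 ≈ 0.069315 h⁻¹; fraction remaining f = e^(−kτ) = e^(−0.069315×5) ≈ 0.7071.
Each bolus raises the concentration by D/Vd = 1305/57 ≈ 22.895 μg/mL.
Steady-state trough Cmin,ss = C₀·f/(1−f) ≈ 22.895 × 0.7071/0.2929 ≈ 55.272 μg/mL.

55.3 μg/mL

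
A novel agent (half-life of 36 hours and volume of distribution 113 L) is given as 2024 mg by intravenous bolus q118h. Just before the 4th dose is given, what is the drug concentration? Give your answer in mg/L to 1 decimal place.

f = (1/2)^(τ/t½) = (1/2)^(118/36) ≈ 0.1031.
C₀ = D/Vd = 2024/113 ≈ 17.912 mg/L.
Before the 4th dose, 3 doses have been given. Superposition: Cmin = C₀·(f + f² + … + f^3).
≈ 17.912 × (0.1031 + 0.0106 + 0.0011) ≈ 17.912 × 0.1148 ≈ 2.056 mg/L.

2.1 mg/L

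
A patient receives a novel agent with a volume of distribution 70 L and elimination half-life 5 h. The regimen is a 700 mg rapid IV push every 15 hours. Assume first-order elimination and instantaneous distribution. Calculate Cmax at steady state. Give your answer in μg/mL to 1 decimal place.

τ = 15 h = 3 half-lives, so f = (1/2)^3 = 0.125.
Accumulation ratio R = 1/(1 − f) = 1/0.875 = 8/7.
Single-dose peak C₀ = D/Vd = 700/70 = 10 μg/mL.
Steady-state peak Cmax,ss = C₀·R = 10 × 8/7 ≈ 11.429 μg/mL.

11.4 μg/mL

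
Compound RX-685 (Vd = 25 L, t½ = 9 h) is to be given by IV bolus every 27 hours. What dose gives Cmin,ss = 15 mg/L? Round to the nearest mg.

2625 mg

τ/t½ = 27/9 ≈ 3, so f = (1/2)^(27/9) ≈ 0.125000.
Cmin,ss = (D/Vd)·f/(1−f), so D = Cmin,ss·Vd·(1−f)/f.
D = 15 × 25 × (1−f)/f ≈ 15 × 25 × 7.00000 ≈ 2625.00 mg.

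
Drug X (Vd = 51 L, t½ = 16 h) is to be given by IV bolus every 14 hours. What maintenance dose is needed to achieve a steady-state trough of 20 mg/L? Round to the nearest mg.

851 mg

τ/t½ = 14/16 ≈ 0.875, so f = (1/2)^(14/16) ≈ 0.545254.
Cmin,ss = (D/Vd)·f/(1−f), so D = Cmin,ss·Vd·(1−f)/f.
D = 20 × 51 × (1−f)/f ≈ 20 × 51 × 0.83401 ≈ 850.69 mg.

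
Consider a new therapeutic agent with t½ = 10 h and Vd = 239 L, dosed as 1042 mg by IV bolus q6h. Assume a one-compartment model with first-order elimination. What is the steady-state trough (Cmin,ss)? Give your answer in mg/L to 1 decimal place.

8.5 mg/L

k = ln2/t½ = ln2/10 ≈ 0.069315 h⁻¹; fraction remaining f = e^(−kτ) = e^(−0.069315×6) ≈ 0.6598.
Single-dose peak C₀ = D/Vd = 1042/239 ≈ 4.360 mg/L.
Steady-state trough Cmin,ss = C₀·f/(1−f) ≈ 4.360 × 0.6598/0.3402 ≈ 8.456 mg/L.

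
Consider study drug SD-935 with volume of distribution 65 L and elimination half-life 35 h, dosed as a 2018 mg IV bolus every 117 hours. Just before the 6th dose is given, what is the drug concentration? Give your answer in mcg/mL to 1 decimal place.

3.4 mcg/mL

f = (1/2)^(τ/t½) = (1/2)^(117/35) ≈ 0.0986.
C₀ = D/Vd = 2018/65 ≈ 31.046 mcg/mL.
Before the 6th dose, 5 doses have been given. Superposition: Cmin = C₀·(f + f² + … + f^5).
≈ 31.046 × (0.0986 + 0.0097 + 0.0010 + 0.0001 + 0.0000) ≈ 31.046 × 0.1094 ≈ 3.396 mcg/mL.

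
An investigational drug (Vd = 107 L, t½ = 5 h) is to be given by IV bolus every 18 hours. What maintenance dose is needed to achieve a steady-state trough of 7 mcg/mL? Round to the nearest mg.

8333 mg

τ/t½ = 18/5 ≈ 3.6, so f = (1/2)^(18/5) ≈ 0.082469.
Cmin,ss = (D/Vd)·f/(1−f), so D = Cmin,ss·Vd·(1−f)/f.
D = 7 × 107 × (1−f)/f ≈ 7 × 107 × 11.12577 ≈ 8333.20 mg.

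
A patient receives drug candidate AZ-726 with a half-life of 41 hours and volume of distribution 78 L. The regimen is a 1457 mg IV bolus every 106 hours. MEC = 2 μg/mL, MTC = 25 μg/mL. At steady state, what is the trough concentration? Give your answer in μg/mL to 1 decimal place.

τ/t½ = 106/41 ≈ 2.5854, so fraction remaining f = (1/2)^(106/41) ≈ 0.1666.
Accumulation ratio R = 1/(1 − f) ≈ 1/0.8334 ≈ 1.1999.
Each bolus raises the concentration by D/Vd = 1457/78 ≈ 18.679 μg/mL.
Cmax,ss = C₀/(1 − f) ≈ 18.679/0.8334 ≈ 22.413 μg/mL.
Steady-state trough Cmin,ss = Cmax,ss·f ≈ 22.413 × 0.1666 ≈ 3.734 μg/mL.
Trough 3.7 μg/mL vs MEC 2 μg/mL: adequate.

3.7 μg/mL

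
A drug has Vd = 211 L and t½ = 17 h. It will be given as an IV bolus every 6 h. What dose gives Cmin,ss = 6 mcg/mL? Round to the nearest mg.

τ/t½ = 6/17 ≈ 0.35294, so f = (1/2)^(6/17) ≈ 0.782986.
Cmin,ss = (D/Vd)·f/(1−f), so D = Cmin,ss·Vd·(1−f)/f.
D = 6 × 211 × (1−f)/f ≈ 6 × 211 × 0.27716 ≈ 350.88 mg.

351 mg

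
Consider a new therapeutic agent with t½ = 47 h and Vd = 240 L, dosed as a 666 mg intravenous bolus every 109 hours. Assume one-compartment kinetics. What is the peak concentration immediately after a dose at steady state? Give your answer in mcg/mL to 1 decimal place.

τ/t½ = 109/47 ≈ 2.3191, so fraction remaining f = (1/2)^(109/47) ≈ 0.2004.
At steady state, accumulation factor R = 1/(1 − e^(−kτ)) ≈ 1.2506.
Single-dose peak C₀ = D/Vd = 666/240 ≈ 2.775 mcg/mL.
Cmax,ss = C₀/(1 − f) ≈ 2.775/0.7996 ≈ 3.470 mcg/mL.

3.5 mcg/mL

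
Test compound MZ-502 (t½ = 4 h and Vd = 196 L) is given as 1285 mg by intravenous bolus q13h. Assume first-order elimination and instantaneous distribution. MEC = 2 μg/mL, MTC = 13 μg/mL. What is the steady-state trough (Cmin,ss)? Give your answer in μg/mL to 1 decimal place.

k = ln2/t½ = ln2/4 ≈ 0.173287 h⁻¹; fraction remaining f = e^(−kτ) = e^(−0.173287×13) ≈ 0.1051.
Accumulation ratio R = 1/(1 − f) ≈ 1/0.8949 ≈ 1.1174.
Each bolus raises the concentration by D/Vd = 1285/196 ≈ 6.556 μg/mL.
Steady-state peak Cmax,ss = C₀·R ≈ 6.556 × 1.1174 ≈ 7.326 μg/mL.
Steady-state trough Cmin,ss = Cmax,ss·f ≈ 7.326 × 0.1051 ≈ 0.770 μg/mL.
Trough 0.8 μg/mL vs MEC 2 μg/mL: subtherapeutic.

0.8 μg/mL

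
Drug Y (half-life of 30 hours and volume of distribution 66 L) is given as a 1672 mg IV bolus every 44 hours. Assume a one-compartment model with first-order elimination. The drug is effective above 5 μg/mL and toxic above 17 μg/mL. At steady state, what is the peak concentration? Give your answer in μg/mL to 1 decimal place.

39.7 μg/mL

Over one 44-h interval, 44/30 ≈ 1.4667 half-lives elapse, leaving f ≈ 0.3618 of each dose.
At steady state, accumulation factor R = 1/(1 − e^(−kτ)) ≈ 1.5669.
Single-dose peak C₀ = D/Vd = 1672/66 ≈ 25.333 μg/mL.
Steady-state peak Cmax,ss = C₀·R ≈ 25.333 × 1.5669 ≈ 39.694 μg/mL.
Peak 39.7 μg/mL vs MTC 17 μg/mL: exceeds toxic threshold.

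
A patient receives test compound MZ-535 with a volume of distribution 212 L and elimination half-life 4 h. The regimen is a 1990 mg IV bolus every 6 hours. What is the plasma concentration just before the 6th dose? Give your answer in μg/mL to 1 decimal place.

f = (1/2)^(τ/t½) = (1/2)^(6/4) ≈ 0.3536.
C₀ = D/Vd = 1990/212 ≈ 9.387 μg/mL.
Before the 6th dose, 5 doses have been given. Superposition: Cmin = C₀·(f + f² + … + f^5).
≈ 9.387 × (0.3536 + 0.1250 + 0.0442 + 0.0156 + 0.0055) ≈ 9.387 × 0.5439 ≈ 5.106 μg/mL.

5.1 μg/mL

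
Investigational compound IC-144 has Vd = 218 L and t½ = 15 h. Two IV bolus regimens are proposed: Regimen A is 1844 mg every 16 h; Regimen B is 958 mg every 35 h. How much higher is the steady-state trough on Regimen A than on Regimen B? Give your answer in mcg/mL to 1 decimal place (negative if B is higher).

Regimen A: f = (1/2)^(16/15) ≈ 0.4774; Cmin,ss = (1844/218)·f/(1−f) ≈ 7.727 mcg/mL.
Regimen B: f = (1/2)^(35/15) ≈ 0.1984; Cmin,ss = (958/218)·f/(1−f) ≈ 1.088 mcg/mL.
Difference ≈ 7.727 − 1.088 ≈ 6.639 mcg/mL.

6.6 mcg/mL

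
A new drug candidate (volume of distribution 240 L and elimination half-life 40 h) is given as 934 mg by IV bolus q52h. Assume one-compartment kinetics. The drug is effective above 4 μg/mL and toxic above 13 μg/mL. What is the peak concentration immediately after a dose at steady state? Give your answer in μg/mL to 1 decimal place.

τ/t½ = 52/40 ≈ 1.3, so fraction remaining f = (1/2)^(52/40) ≈ 0.4061.
At steady state, accumulation factor R = 1/(1 − e^(−kτ)) ≈ 1.6838.
Each bolus raises the concentration by D/Vd = 934/240 ≈ 3.892 μg/mL.
Steady-state peak Cmax,ss = C₀·R ≈ 3.892 × 1.6838 ≈ 6.553 μg/mL.
Peak 6.6 μg/mL vs MTC 13 μg/mL: below toxic threshold.

6.6 μg/mL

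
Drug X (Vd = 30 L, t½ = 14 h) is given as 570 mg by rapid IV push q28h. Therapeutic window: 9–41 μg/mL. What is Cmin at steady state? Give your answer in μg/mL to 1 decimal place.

The dosing interval is 2 half-lives, so f = 2^(−2) = 0.25.
At steady state, R = 1/(1 − 0.25) = 4/3.
Single-dose peak C₀ = D/Vd = 570/30 = 19 μg/mL.
Steady-state peak Cmax,ss = C₀·R = 19 × 4/3 ≈ 25.333 μg/mL.
Steady-state trough Cmin,ss = Cmax,ss·f ≈ 25.333 × 0.25 ≈ 6.333 μg/mL.
Trough 6.3 μg/mL vs MEC 9 μg/mL: subtherapeutic.

6.3 μg/mL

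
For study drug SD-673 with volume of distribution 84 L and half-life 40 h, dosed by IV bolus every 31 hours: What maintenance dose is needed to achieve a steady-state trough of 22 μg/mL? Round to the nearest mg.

1314 mg

τ/t½ = 31/40 ≈ 0.775, so f = (1/2)^(31/40) ≈ 0.584389.
Cmin,ss = (D/Vd)·f/(1−f), so D = Cmin,ss·Vd·(1−f)/f.
D = 22 × 84 × (1−f)/f ≈ 22 × 84 × 0.71119 ≈ 1314.28 mg.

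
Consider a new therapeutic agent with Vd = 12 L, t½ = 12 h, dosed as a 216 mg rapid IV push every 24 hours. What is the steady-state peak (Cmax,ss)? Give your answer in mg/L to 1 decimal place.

24.0 mg/L

The dosing interval is 2 half-lives, so f = 2^(−2) = 0.25.
At steady state, R = 1/(1 − 0.25) = 4/3.
Single-dose peak C₀ = D/Vd = 216/12 = 18 mg/L.
Steady-state peak Cmax,ss = C₀·R = 18 × 4/3 ≈ 24.000 mg/L.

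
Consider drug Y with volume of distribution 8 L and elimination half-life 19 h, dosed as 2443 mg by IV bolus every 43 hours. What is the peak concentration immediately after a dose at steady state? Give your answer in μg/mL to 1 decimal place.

Over one 43-h interval, 43/19 ≈ 2.2632 half-lives elapse, leaving f ≈ 0.2083 of each dose.
At steady state, accumulation factor R = 1/(1 − e^(−kτ)) ≈ 1.2631.
Each bolus raises the concentration by D/Vd = 2443/8 ≈ 305.375 μg/mL.
Steady-state peak Cmax,ss = C₀·R ≈ 305.375 × 1.2631 ≈ 385.719 μg/mL.

385.7 μg/mL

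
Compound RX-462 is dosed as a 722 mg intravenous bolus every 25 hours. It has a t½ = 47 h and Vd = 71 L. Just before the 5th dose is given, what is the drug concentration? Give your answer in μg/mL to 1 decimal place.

17.6 μg/mL

f = (1/2)^(τ/t½) = (1/2)^(25/47) ≈ 0.6916.
C₀ = D/Vd = 722/71 ≈ 10.169 μg/mL.
Before the 5th dose, 4 doses have been given. Superposition: Cmin = C₀·(f + f² + … + f^4).
≈ 10.169 × (0.6916 + 0.4783 + 0.3308 + 0.2288) ≈ 10.169 × 1.7295 ≈ 17.587 μg/mL.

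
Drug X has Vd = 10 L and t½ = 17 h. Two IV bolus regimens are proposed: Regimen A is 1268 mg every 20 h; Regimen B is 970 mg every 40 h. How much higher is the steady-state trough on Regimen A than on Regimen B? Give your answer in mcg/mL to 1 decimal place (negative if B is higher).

77.0 mcg/mL

Regimen A: f = (1/2)^(20/17) ≈ 0.4424; Cmin,ss = (1268/10)·f/(1−f) ≈ 100.603 mcg/mL.
Regimen B: f = (1/2)^(40/17) ≈ 0.1957; Cmin,ss = (970/10)·f/(1−f) ≈ 23.602 mcg/mL.
Difference ≈ 100.603 − 23.602 ≈ 77.001 mcg/mL.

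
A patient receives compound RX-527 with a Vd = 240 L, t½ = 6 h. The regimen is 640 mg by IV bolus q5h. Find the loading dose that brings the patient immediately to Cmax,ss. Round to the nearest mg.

f = (1/2)^(5/6) ≈ 0.561231; accumulation ratio R = 1/(1−f) ≈ 2.27910.
Loading dose to hit Cmax,ss on first dose: D_load = D_maint·R ≈ 640 × 2.27910 ≈ 1458.62 mg.

1459 mg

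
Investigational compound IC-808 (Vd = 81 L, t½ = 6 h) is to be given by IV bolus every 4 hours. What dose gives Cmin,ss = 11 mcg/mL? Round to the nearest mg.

τ/t½ = 4/6 ≈ 0.66667, so f = (1/2)^(4/6) ≈ 0.629961.
Cmin,ss = (D/Vd)·f/(1−f), so D = Cmin,ss·Vd·(1−f)/f.
D = 11 × 81 × (1−f)/f ≈ 11 × 81 × 0.58740 ≈ 523.37 mg.

523 mg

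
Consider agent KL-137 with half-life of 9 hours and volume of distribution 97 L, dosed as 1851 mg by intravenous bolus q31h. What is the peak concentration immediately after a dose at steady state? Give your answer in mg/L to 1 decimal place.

Over one 31-h interval, 31/9 ≈ 3.4444 half-lives elapse, leaving f ≈ 0.0919 of each dose.
At steady state, accumulation factor R = 1/(1 − e^(−kτ)) ≈ 1.1012.
Each bolus raises the concentration by D/Vd = 1851/97 ≈ 19.082 mg/L.
Steady-state peak Cmax,ss = C₀·R ≈ 19.082 × 1.1012 ≈ 21.013 mg/L.

21.0 mg/L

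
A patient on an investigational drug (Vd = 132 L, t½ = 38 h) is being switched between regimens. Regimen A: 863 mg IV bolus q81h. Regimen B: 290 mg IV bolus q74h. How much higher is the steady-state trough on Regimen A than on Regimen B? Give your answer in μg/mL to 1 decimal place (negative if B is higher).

Regimen A: f = (1/2)^(81/38) ≈ 0.2282; Cmin,ss = (863/132)·f/(1−f) ≈ 1.933 μg/mL.
Regimen B: f = (1/2)^(74/38) ≈ 0.2593; Cmin,ss = (290/132)·f/(1−f) ≈ 0.769 μg/mL.
Difference ≈ 1.933 − 0.769 ≈ 1.164 μg/mL.

1.2 μg/mL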